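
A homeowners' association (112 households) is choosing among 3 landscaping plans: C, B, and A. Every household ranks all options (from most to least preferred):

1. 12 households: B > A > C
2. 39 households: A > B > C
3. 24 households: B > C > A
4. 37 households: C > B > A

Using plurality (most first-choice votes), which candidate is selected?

First-place votes: C 37, B 36, A 39.
A has the most first-place votes.

A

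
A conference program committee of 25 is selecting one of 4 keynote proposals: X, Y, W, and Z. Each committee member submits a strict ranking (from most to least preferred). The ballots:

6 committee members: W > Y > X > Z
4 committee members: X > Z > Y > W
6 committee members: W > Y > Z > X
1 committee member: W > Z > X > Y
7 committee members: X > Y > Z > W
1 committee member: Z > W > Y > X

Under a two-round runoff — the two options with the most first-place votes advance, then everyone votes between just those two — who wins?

W

Round 1 first-place votes: X 11, Y 0, W 13, Z 1.
W and X advance.
Runoff: W is preferred to X by 14 voters; X by 11.
W wins the runoff.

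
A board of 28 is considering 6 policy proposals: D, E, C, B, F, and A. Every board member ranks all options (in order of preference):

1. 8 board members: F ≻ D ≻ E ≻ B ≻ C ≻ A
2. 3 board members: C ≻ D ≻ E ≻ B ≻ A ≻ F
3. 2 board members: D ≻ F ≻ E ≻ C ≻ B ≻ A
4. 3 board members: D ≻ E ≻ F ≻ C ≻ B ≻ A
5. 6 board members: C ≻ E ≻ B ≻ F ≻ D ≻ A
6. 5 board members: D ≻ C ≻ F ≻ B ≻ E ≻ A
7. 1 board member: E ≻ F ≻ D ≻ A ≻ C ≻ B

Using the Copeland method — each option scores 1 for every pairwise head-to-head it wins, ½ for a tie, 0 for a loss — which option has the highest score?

D: beats E, C, B, and A; loses to F → score 4.
E: beats B and A; ties C; loses to D and F → score 2.5.
C: beats B and A; ties E and F; loses to D → score 3.
B: beats A; loses to D, E, C, and F → score 1.
F: beats D, E, B, and A; ties C → score 4.5.
A: loses to D, E, C, B, and F → score 0.
F has the best pairwise record.

F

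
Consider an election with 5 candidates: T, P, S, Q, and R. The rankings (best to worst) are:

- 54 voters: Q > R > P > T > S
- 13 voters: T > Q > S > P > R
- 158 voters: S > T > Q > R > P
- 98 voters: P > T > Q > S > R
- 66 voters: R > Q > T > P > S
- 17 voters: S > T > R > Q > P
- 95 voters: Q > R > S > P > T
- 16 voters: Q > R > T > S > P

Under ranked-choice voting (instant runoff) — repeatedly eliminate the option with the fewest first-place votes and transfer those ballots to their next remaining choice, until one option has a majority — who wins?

Q

Round 1: T 13, P 98, S 175, Q 165, R 66. Eliminate T.
Round 2: P 98, S 175, Q 178, R 66. Eliminate R.
Round 3: P 98, S 175, Q 244. Eliminate P.
Round 4: S 175, Q 342. Q has a majority.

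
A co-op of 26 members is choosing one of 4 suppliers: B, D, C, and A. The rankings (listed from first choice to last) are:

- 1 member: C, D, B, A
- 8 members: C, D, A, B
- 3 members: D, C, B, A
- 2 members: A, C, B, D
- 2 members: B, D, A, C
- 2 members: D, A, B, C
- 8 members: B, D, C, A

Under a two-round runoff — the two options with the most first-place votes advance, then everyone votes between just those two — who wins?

Round 1 first-place votes: B 10, D 5, C 9, A 2.
B and C advance.
Runoff: B is preferred to C by 12 voters; C by 14.
C wins the runoff.

C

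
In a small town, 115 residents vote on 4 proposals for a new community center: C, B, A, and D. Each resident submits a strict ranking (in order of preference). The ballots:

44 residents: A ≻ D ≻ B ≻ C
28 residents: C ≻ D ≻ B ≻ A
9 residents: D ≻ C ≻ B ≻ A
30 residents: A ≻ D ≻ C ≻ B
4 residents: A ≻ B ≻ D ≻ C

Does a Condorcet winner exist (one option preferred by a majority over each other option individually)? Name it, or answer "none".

A

A vs C: 78–37 for A.
A vs B: 78–37 for A.
A vs D: 78–37 for A.
A beats every other option head-to-head.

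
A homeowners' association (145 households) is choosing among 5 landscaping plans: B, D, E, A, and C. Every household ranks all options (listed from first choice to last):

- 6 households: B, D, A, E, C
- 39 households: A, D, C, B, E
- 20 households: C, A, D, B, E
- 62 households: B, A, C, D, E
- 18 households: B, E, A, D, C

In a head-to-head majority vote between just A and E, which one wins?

Voters preferring A to E: 127; preferring E to A: 18.
A wins the head-to-head.

A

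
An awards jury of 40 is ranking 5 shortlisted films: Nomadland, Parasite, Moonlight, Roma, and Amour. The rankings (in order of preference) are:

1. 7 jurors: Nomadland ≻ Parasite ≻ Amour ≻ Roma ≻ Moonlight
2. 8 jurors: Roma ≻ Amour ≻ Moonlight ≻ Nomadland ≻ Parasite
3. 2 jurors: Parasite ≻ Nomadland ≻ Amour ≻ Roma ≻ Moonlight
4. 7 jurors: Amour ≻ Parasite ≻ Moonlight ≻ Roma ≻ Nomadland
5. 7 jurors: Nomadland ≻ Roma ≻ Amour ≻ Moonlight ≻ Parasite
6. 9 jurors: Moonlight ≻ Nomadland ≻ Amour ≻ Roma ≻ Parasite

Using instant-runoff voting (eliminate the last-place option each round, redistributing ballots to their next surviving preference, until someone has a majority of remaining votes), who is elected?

Moonlight

Round 1: Nomadland 14, Parasite 2, Moonlight 9, Roma 8, Amour 7. Eliminate Parasite.
Round 2: Nomadland 16, Moonlight 9, Roma 8, Amour 7. Eliminate Amour.
Round 3: Nomadland 16, Moonlight 16, Roma 8. Eliminate Roma.
Round 4: Nomadland 16, Moonlight 24. Moonlight has a majority.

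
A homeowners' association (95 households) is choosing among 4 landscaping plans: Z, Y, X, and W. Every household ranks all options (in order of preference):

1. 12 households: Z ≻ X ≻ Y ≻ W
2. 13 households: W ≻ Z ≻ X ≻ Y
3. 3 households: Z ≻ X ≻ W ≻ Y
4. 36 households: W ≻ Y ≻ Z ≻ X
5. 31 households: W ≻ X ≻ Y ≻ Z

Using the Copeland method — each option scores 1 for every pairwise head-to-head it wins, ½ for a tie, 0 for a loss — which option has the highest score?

Z: beats X; loses to Y and W → score 1.
Y: beats Z; loses to X and W → score 1.
X: beats Y; loses to Z and W → score 1.
W: beats Z, Y, and X → score 3.
W has the best pairwise record.

W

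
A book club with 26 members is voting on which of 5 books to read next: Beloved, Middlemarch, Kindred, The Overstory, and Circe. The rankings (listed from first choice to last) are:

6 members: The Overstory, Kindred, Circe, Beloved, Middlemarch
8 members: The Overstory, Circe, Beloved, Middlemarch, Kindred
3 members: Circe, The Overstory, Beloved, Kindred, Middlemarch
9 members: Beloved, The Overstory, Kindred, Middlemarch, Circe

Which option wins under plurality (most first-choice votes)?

The Overstory

First-place votes: Beloved 9, Middlemarch 0, Kindred 0, The Overstory 14, Circe 3.
The Overstory has the most first-place votes.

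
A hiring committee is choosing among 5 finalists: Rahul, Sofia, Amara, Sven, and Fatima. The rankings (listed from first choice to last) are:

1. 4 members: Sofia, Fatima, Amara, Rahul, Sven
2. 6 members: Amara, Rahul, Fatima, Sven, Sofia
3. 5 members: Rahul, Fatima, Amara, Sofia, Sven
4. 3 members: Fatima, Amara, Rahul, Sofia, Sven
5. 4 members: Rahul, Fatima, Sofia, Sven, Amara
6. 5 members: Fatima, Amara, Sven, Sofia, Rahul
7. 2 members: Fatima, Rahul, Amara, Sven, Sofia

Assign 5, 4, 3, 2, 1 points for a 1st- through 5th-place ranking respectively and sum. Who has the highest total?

Fatima

Rahul: 4·2 + 6·4 + 5·5 + 3·3 + 4·5 + 5·1 + 2·4 = 99
Sofia: 4·5 + 6·1 + 5·2 + 3·2 + 4·3 + 5·2 + 2·1 = 66
Amara: 4·3 + 6·5 + 5·3 + 3·4 + 4·1 + 5·4 + 2·3 = 99
Sven: 4·1 + 6·2 + 5·1 + 3·1 + 4·2 + 5·3 + 2·2 = 51
Fatima: 4·4 + 6·3 + 5·4 + 3·5 + 4·4 + 5·5 + 2·5 = 120
Fatima has the highest Borda score (120).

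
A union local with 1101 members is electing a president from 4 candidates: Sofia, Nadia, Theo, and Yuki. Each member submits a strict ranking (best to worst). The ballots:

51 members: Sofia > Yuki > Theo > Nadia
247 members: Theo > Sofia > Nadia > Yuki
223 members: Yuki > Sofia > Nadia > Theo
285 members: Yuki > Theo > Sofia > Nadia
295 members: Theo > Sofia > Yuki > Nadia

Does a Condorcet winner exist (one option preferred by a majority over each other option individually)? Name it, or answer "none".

Checking pairwise contests:
Theo beats Sofia 827–274.
Sofia beats Nadia 1101–0.
Yuki beats Theo 559–542.
Sofia beats Yuki 593–508.
Every option loses at least one head-to-head, so there is no Condorcet winner.

none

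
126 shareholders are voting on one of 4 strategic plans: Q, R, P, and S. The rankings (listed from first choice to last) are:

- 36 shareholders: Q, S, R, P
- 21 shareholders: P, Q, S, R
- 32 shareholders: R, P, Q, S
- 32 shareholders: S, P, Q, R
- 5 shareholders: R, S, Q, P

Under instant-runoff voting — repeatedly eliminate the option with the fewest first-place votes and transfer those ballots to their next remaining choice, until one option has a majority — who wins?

Round 1: Q 36, R 37, P 21, S 32. Eliminate P.
Round 2: Q 57, R 37, S 32. Eliminate S.
Round 3: Q 89, R 37. Q has a majority.

Q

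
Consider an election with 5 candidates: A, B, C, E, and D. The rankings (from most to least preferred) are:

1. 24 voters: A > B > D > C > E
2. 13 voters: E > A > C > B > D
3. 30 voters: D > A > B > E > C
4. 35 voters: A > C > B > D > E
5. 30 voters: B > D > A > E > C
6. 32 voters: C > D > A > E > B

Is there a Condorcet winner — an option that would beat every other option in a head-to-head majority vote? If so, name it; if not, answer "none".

Checking pairwise contests:
D beats A 92–72.
A beats B 134–30.
A beats C 132–32.
A beats E 151–13.
B beats D 102–62.
Every option loses at least one head-to-head, so there is no Condorcet winner.

none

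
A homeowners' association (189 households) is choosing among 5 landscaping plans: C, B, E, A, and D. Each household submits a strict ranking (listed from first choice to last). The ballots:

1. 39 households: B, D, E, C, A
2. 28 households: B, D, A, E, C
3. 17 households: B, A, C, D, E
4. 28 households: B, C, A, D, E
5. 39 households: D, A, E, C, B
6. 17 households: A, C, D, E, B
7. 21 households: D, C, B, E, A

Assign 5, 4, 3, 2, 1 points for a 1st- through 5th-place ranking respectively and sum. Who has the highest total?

C: 39·2 + 28·1 + 17·3 + 28·4 + 39·2 + 17·4 + 21·4 = 499
B: 39·5 + 28·5 + 17·5 + 28·5 + 39·1 + 17·1 + 21·3 = 679
E: 39·3 + 28·2 + 17·1 + 28·1 + 39·3 + 17·2 + 21·2 = 411
A: 39·1 + 28·3 + 17·4 + 28·3 + 39·4 + 17·5 + 21·1 = 537
D: 39·4 + 28·4 + 17·2 + 28·2 + 39·5 + 17·3 + 21·5 = 709
D has the highest Borda score (709).

D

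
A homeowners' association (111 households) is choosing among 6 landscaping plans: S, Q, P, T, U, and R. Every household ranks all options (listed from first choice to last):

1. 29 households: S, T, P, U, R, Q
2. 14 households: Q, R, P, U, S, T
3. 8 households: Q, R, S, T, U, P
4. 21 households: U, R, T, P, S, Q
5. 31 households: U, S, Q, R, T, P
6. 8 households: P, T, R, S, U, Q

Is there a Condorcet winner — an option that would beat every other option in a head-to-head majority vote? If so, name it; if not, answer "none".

U vs S: 66–45 for U.
U vs Q: 89–22 for U.
U vs P: 60–51 for U.
U vs T: 66–45 for U.
U vs R: 81–30 for U.
U beats every other option head-to-head.

U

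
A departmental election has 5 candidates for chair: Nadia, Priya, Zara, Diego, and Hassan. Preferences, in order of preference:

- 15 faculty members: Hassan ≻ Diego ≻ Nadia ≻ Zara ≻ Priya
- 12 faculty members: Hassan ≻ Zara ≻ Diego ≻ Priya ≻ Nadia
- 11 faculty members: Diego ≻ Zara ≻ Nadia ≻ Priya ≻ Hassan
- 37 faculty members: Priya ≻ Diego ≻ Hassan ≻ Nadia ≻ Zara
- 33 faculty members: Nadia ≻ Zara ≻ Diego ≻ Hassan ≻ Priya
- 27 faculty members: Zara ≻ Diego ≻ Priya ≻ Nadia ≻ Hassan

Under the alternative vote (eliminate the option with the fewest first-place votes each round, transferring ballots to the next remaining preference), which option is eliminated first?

Diego

Round 1: Nadia 33, Priya 37, Zara 27, Diego 11, Hassan 27. Eliminate Diego.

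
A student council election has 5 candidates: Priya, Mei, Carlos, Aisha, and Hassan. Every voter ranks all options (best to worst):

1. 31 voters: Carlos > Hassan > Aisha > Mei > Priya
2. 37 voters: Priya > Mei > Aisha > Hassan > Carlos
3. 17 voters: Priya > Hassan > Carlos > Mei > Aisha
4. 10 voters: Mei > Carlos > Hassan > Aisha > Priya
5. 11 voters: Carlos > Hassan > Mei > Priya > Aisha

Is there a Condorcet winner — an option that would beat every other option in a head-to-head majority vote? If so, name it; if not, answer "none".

Priya vs Mei: 54–52 for Priya.
Priya vs Carlos: 54–52 for Priya.
Priya vs Aisha: 65–41 for Priya.
Priya vs Hassan: 54–52 for Priya.
Priya beats every other option head-to-head.

Priya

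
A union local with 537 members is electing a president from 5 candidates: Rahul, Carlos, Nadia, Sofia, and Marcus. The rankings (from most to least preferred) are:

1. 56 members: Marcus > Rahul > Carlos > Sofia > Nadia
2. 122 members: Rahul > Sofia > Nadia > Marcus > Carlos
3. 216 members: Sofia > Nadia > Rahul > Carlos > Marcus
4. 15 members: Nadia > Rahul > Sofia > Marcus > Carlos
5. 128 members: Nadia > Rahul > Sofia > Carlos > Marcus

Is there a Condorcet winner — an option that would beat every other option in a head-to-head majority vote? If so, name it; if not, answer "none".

none

Checking pairwise contests:
Nadia beats Rahul 359–178.
Rahul beats Carlos 537–0.
Sofia beats Nadia 394–143.
Rahul beats Sofia 321–216.
Rahul beats Marcus 481–56.
Every option loses at least one head-to-head, so there is no Condorcet winner.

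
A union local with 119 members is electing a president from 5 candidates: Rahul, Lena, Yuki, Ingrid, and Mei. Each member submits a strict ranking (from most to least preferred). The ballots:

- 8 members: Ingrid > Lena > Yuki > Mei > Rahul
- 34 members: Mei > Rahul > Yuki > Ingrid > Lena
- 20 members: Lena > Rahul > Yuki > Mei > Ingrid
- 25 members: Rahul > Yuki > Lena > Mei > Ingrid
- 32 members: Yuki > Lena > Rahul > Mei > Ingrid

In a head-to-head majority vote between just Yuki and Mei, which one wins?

Yuki

Voters preferring Yuki to Mei: 85; preferring Mei to Yuki: 34.
Yuki wins the head-to-head.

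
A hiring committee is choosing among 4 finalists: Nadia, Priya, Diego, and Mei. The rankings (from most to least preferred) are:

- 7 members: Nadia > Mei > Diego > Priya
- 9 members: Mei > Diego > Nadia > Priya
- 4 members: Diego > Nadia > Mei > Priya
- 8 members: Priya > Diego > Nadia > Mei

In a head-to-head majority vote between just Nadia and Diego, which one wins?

Voters preferring Nadia to Diego: 7; preferring Diego to Nadia: 21.
Diego wins the head-to-head.

Diego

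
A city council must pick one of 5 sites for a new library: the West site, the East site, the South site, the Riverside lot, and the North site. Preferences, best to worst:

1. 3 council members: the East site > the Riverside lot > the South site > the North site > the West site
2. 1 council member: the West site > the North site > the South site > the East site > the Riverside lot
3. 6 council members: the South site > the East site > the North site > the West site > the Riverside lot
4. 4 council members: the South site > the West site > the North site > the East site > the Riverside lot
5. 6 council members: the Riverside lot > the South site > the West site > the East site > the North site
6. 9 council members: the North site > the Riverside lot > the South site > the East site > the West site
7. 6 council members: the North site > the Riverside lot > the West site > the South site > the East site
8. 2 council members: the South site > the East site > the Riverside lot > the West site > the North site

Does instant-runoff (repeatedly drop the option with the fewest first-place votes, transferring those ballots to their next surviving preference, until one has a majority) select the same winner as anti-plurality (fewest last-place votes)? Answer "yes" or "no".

Instant-runoff — R1 the West site 1, the East site 3, the South site 12, the Riverside lot 6, the North site 15 (the West site out); R2 the East site 3, the South site 12, the Riverside lot 6, the North site 16 (the East site out); R3 the South site 12, the Riverside lot 9, the North site 16 (the Riverside lot out); R4 the South site 21, the North site 16 (the South site winner). Winner: the South site.
Anti-plurality — last-place votes: the West site 12, the East site 6, the South site 0, the Riverside lot 11, the North site 8. Winner: the South site.
The two methods agree.

yes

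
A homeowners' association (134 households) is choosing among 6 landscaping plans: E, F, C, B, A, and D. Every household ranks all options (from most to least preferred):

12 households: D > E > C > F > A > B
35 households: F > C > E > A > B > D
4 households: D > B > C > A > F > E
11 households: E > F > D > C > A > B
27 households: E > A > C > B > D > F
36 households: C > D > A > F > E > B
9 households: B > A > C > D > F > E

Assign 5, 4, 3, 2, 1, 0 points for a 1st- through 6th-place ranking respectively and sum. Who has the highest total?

C

E: 12·4 + 35·3 + 4·0 + 11·5 + 27·5 + 36·1 + 9·0 = 379
F: 12·2 + 35·5 + 4·1 + 11·4 + 27·0 + 36·2 + 9·1 = 328
C: 12·3 + 35·4 + 4·3 + 11·2 + 27·3 + 36·5 + 9·3 = 498
B: 12·0 + 35·1 + 4·4 + 11·0 + 27·2 + 36·0 + 9·5 = 150
A: 12·1 + 35·2 + 4·2 + 11·1 + 27·4 + 36·3 + 9·4 = 353
D: 12·5 + 35·0 + 4·5 + 11·3 + 27·1 + 36·4 + 9·2 = 302
C has the highest Borda score (498).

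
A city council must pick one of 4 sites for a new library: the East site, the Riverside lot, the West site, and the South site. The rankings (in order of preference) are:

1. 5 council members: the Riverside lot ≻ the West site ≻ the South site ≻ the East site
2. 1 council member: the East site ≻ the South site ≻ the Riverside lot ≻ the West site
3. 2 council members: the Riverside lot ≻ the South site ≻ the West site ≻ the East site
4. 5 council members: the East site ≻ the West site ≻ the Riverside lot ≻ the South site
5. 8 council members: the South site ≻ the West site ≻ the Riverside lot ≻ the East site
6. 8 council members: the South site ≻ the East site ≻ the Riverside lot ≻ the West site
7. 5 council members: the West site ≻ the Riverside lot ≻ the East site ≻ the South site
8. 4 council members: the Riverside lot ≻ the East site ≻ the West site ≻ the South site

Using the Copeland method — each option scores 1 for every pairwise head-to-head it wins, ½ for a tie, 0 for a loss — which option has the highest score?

the Riverside lot

the East site: loses to the Riverside lot, the West site, and the South site → score 0.
the Riverside lot: beats the East site, the West site, and the South site → score 3.
the West site: beats the East site; ties the South site; loses to the Riverside lot → score 1.5.
the South site: beats the East site; ties the West site; loses to the Riverside lot → score 1.5.
the Riverside lot has the best pairwise record.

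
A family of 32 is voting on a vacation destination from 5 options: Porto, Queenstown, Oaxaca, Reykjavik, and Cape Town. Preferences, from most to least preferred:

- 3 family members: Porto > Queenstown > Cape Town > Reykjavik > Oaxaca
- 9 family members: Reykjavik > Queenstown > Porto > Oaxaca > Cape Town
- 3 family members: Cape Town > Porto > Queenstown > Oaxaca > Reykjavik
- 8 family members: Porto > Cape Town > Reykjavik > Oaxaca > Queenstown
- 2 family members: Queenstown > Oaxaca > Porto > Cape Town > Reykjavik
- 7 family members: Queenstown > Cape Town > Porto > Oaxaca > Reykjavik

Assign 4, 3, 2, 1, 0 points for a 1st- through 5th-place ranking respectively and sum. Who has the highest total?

Porto: 3·4 + 9·2 + 3·3 + 8·4 + 2·2 + 7·2 = 89
Queenstown: 3·3 + 9·3 + 3·2 + 8·0 + 2·4 + 7·4 = 78
Oaxaca: 3·0 + 9·1 + 3·1 + 8·1 + 2·3 + 7·1 = 33
Reykjavik: 3·1 + 9·4 + 3·0 + 8·2 + 2·0 + 7·0 = 55
Cape Town: 3·2 + 9·0 + 3·4 + 8·3 + 2·1 + 7·3 = 65
Porto has the highest Borda score (89).

Porto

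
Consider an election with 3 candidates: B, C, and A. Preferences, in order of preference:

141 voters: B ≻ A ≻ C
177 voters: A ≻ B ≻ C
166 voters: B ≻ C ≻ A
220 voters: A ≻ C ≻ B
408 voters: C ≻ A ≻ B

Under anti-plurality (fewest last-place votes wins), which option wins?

Last-place votes: B 628, C 318, A 166.
A is ranked last by the fewest voters, so A wins.

A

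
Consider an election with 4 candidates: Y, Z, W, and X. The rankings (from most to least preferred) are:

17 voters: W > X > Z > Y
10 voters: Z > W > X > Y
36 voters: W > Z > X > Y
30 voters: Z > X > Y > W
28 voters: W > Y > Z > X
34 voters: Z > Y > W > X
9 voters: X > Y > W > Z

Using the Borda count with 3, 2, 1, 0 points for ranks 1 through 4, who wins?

Y: 17·0 + 10·0 + 36·0 + 30·1 + 28·2 + 34·2 + 9·2 = 172
Z: 17·1 + 10·3 + 36·2 + 30·3 + 28·1 + 34·3 + 9·0 = 339
W: 17·3 + 10·2 + 36·3 + 30·0 + 28·3 + 34·1 + 9·1 = 306
X: 17·2 + 10·1 + 36·1 + 30·2 + 28·0 + 34·0 + 9·3 = 167
Z has the highest Borda score (339).

Z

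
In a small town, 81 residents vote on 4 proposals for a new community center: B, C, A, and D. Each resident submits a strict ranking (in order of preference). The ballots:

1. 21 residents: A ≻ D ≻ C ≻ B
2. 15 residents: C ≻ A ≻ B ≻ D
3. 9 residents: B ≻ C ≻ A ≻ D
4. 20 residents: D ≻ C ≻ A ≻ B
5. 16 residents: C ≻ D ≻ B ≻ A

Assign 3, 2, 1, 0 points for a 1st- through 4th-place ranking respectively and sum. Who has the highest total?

C

B: 21·0 + 15·1 + 9·3 + 20·0 + 16·1 = 58
C: 21·1 + 15·3 + 9·2 + 20·2 + 16·3 = 172
A: 21·3 + 15·2 + 9·1 + 20·1 + 16·0 = 122
D: 21·2 + 15·0 + 9·0 + 20·3 + 16·2 = 134
C has the highest Borda score (172).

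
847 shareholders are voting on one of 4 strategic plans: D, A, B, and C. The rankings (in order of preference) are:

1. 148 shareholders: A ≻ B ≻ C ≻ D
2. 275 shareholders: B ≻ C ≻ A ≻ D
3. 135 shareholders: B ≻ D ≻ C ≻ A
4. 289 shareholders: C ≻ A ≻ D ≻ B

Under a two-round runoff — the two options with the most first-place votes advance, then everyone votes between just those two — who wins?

B

Round 1 first-place votes: D 0, A 148, B 410, C 289.
B and C advance.
Runoff: B is preferred to C by 558 voters; C by 289.
B wins the runoff.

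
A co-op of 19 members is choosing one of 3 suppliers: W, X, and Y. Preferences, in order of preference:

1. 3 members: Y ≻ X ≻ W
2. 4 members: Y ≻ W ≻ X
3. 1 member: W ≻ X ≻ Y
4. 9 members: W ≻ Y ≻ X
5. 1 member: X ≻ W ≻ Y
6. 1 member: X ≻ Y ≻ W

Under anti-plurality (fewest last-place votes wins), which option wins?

Y

Last-place votes: W 4, X 13, Y 2.
Y is ranked last by the fewest voters, so Y wins.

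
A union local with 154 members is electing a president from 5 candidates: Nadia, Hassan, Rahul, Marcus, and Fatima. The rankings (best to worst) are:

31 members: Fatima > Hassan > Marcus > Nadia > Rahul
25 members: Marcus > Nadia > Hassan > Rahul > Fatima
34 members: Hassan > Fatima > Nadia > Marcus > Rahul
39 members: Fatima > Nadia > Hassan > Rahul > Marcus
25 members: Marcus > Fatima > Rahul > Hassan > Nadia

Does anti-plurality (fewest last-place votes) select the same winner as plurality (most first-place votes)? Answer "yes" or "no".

no

Anti-plurality — last-place votes: Nadia 25, Hassan 0, Rahul 65, Marcus 39, Fatima 25. Winner: Hassan.
Plurality — first-place votes: Nadia 0, Hassan 34, Rahul 0, Marcus 50, Fatima 70. Winner: Fatima.
The two methods disagree.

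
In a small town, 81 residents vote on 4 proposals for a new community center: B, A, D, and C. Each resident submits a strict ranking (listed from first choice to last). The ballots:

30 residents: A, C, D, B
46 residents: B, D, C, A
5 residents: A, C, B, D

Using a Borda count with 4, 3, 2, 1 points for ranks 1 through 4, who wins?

B

B: 30·1 + 46·4 + 5·2 = 224
A: 30·4 + 46·1 + 5·4 = 186
D: 30·2 + 46·3 + 5·1 = 203
C: 30·3 + 46·2 + 5·3 = 197
B has the highest Borda score (224).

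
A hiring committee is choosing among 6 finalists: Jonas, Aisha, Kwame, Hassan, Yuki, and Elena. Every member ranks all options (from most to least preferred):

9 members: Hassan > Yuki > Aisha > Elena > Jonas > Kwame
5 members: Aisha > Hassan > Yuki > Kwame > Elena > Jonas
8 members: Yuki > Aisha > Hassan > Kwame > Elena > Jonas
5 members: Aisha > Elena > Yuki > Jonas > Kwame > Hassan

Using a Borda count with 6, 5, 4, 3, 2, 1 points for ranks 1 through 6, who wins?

Jonas: 9·2 + 5·1 + 8·1 + 5·3 = 46
Aisha: 9·4 + 5·6 + 8·5 + 5·6 = 136
Kwame: 9·1 + 5·3 + 8·3 + 5·2 = 58
Hassan: 9·6 + 5·5 + 8·4 + 5·1 = 116
Yuki: 9·5 + 5·4 + 8·6 + 5·4 = 133
Elena: 9·3 + 5·2 + 8·2 + 5·5 = 78
Aisha has the highest Borda score (136).

Aisha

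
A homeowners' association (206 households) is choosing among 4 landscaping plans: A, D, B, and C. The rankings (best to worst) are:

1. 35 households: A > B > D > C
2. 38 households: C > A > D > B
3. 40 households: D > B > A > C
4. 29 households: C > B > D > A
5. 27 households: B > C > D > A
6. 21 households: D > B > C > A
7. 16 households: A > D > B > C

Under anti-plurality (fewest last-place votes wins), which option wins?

Last-place votes: A 77, D 0, B 38, C 91.
D is ranked last by the fewest voters, so D wins.

D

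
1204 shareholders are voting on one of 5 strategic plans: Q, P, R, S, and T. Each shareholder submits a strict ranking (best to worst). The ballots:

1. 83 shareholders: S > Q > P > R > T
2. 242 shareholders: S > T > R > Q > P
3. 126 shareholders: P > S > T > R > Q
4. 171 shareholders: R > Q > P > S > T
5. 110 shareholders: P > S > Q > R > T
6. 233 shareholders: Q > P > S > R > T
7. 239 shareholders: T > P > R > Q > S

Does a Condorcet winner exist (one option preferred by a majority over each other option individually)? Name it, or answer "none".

Checking pairwise contests:
R beats Q 778–426.
Q beats P 729–475.
P beats R 791–413.
Q beats S 643–561.
P beats T 723–481.
Every option loses at least one head-to-head, so there is no Condorcet winner.

none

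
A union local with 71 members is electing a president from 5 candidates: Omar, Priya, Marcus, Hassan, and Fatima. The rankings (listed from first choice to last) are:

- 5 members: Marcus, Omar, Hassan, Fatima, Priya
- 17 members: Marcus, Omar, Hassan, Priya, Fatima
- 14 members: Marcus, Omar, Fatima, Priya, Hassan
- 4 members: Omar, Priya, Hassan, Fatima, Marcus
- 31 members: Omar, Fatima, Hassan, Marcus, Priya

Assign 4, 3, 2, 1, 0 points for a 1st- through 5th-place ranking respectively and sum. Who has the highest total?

Omar

Omar: 5·3 + 17·3 + 14·3 + 4·4 + 31·4 = 248
Priya: 5·0 + 17·1 + 14·1 + 4·3 + 31·0 = 43
Marcus: 5·4 + 17·4 + 14·4 + 4·0 + 31·1 = 175
Hassan: 5·2 + 17·2 + 14·0 + 4·2 + 31·2 = 114
Fatima: 5·1 + 17·0 + 14·2 + 4·1 + 31·3 = 130
Omar has the highest Borda score (248).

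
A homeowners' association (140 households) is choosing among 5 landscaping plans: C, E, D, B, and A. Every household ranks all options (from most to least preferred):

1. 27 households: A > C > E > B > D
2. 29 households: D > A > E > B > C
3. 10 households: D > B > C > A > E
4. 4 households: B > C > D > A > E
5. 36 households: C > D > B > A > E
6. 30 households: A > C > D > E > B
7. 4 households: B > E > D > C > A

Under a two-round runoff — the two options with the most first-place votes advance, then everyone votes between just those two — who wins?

D

Round 1 first-place votes: C 36, E 0, D 39, B 8, A 57.
A and D advance.
Runoff: A is preferred to D by 57 voters; D by 83.
D wins the runoff.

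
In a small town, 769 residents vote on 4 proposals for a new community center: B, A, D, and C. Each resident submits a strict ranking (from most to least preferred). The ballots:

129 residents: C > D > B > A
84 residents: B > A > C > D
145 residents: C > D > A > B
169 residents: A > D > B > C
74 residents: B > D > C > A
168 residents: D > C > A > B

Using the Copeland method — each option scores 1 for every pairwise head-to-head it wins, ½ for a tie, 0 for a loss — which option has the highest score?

B: loses to A, D, and C → score 0.
A: beats B; loses to D and C → score 1.
D: beats B, A, and C → score 3.
C: beats B and A; loses to D → score 2.
D has the best pairwise record.

D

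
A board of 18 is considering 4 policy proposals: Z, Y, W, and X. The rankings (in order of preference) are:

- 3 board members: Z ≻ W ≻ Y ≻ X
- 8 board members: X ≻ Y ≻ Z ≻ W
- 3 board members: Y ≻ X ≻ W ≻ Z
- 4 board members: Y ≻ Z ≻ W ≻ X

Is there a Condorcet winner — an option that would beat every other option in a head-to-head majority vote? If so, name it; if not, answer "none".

Y

Y vs Z: 15–3 for Y.
Y vs W: 15–3 for Y.
Y vs X: 10–8 for Y.
Y beats every other option head-to-head.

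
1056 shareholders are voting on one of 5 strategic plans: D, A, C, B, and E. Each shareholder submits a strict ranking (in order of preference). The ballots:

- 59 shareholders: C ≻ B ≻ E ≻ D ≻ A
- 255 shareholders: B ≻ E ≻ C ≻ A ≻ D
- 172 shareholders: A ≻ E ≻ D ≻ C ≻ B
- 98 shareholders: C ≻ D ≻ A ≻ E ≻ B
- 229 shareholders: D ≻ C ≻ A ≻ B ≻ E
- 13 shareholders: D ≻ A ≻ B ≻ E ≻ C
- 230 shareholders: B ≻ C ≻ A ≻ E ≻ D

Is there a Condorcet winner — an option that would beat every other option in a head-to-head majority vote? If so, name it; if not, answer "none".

C

C vs D: 642–414 for C.
C vs A: 871–185 for C.
C vs B: 558–498 for C.
C vs E: 616–440 for C.
C beats every other option head-to-head.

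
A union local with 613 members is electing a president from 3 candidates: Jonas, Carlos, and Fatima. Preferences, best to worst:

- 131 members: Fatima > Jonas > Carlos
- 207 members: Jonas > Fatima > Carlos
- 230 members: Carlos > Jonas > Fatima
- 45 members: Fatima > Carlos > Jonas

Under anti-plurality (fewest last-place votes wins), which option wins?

Last-place votes: Jonas 45, Carlos 338, Fatima 230.
Jonas is ranked last by the fewest voters, so Jonas wins.

Jonas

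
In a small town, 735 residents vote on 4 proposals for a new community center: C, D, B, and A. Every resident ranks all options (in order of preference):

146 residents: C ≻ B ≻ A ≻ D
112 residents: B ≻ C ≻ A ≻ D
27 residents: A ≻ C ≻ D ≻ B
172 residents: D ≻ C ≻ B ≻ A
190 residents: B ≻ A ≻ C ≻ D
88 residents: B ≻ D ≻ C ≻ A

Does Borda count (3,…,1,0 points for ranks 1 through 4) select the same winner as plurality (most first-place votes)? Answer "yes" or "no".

Borda — scores: C 1338, D 719, B 1634, A 719. Winner: B.
Plurality — first-place votes: C 146, D 172, B 390, A 27. Winner: B.
The two methods agree.

yes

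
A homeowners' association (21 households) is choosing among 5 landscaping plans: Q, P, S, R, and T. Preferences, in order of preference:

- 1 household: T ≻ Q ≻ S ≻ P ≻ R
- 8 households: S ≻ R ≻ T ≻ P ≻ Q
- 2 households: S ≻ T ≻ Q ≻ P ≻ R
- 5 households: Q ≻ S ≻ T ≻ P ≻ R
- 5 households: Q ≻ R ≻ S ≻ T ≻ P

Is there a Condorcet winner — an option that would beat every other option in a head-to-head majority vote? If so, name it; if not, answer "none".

none

Checking pairwise contests:
T beats Q 11–10.
Q beats P 13–8.
Q beats S 11–10.
Q beats R 13–8.
S beats T 20–1.
Every option loses at least one head-to-head, so there is no Condorcet winner.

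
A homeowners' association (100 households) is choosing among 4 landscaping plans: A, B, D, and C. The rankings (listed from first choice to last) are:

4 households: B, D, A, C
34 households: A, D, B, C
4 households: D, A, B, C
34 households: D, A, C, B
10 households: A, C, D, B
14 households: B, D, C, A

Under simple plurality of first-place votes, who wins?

A

First-place votes: A 44, B 18, D 38, C 0.
A has the most first-place votes.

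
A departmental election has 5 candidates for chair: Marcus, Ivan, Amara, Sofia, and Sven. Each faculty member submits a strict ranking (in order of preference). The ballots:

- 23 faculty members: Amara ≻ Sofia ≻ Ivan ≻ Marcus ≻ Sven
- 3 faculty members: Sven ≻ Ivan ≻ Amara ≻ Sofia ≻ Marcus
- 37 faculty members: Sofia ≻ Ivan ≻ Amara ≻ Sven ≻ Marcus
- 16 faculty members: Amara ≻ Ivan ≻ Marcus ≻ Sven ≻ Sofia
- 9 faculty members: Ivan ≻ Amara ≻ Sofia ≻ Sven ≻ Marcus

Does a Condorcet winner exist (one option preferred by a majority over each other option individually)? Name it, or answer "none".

none

Checking pairwise contests:
Ivan beats Marcus 88–0.
Sofia beats Ivan 60–28.
Ivan beats Amara 49–39.
Amara beats Sofia 51–37.
Ivan beats Sven 85–3.
Every option loses at least one head-to-head, so there is no Condorcet winner.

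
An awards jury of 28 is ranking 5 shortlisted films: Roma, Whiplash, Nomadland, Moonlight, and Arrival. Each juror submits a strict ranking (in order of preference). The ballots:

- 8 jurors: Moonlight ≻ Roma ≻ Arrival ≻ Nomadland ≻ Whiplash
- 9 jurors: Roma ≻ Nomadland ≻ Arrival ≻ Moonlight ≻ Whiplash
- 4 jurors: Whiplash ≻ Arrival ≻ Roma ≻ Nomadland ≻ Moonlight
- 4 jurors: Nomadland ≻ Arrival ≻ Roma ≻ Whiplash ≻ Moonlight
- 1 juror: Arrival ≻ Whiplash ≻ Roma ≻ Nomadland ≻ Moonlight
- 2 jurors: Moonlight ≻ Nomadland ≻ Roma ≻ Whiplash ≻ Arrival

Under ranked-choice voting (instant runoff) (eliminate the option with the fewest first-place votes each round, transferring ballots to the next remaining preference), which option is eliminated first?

Round 1: Roma 9, Whiplash 4, Nomadland 4, Moonlight 10, Arrival 1. Eliminate Arrival.

Arrival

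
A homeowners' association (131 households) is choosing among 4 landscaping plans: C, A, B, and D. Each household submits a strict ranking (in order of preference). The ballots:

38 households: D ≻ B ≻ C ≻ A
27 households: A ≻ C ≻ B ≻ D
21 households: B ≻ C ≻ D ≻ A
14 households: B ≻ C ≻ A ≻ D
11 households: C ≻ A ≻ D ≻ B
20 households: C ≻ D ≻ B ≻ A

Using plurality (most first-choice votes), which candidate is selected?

First-place votes: C 31, A 27, B 35, D 38.
D has the most first-place votes.

D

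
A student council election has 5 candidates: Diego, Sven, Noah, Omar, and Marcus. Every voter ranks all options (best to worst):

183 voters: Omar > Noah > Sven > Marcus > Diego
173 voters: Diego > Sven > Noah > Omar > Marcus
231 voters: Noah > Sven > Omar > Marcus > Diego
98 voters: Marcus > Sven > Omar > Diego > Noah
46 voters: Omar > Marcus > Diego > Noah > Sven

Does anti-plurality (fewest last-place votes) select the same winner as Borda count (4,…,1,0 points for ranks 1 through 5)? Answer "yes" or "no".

no

Anti-plurality — last-place votes: Diego 414, Sven 46, Noah 98, Omar 0, Marcus 173. Winner: Omar.
Borda — scores: Diego 882, Sven 1872, Noah 1865, Omar 1747, Marcus 944. Winner: Sven.
The two methods disagree.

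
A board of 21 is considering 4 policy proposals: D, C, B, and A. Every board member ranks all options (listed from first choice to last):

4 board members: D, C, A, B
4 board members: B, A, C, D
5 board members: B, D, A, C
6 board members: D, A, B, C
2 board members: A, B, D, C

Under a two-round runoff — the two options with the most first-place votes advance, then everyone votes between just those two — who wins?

B

Round 1 first-place votes: D 10, C 0, B 9, A 2.
D and B advance.
Runoff: D is preferred to B by 10 voters; B by 11.
B wins the runoff.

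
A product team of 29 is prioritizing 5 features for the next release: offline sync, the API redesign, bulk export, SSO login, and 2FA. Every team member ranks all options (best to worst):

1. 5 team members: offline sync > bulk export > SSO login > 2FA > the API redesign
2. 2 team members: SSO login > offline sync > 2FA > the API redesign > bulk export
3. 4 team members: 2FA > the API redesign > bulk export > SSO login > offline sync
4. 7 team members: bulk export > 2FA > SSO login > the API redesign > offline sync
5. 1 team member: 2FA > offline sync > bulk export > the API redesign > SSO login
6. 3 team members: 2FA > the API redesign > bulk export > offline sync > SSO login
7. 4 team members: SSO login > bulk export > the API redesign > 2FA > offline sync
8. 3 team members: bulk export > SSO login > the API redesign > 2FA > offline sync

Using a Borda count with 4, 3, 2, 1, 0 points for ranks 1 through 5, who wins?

offline sync: 5·4 + 2·3 + 4·0 + 7·0 + 1·3 + 3·1 + 4·0 + 3·0 = 32
the API redesign: 5·0 + 2·1 + 4·3 + 7·1 + 1·1 + 3·3 + 4·2 + 3·2 = 45
bulk export: 5·3 + 2·0 + 4·2 + 7·4 + 1·2 + 3·2 + 4·3 + 3·4 = 83
SSO login: 5·2 + 2·4 + 4·1 + 7·2 + 1·0 + 3·0 + 4·4 + 3·3 = 61
2FA: 5·1 + 2·2 + 4·4 + 7·3 + 1·4 + 3·4 + 4·1 + 3·1 = 69
bulk export has the highest Borda score (83).

bulk export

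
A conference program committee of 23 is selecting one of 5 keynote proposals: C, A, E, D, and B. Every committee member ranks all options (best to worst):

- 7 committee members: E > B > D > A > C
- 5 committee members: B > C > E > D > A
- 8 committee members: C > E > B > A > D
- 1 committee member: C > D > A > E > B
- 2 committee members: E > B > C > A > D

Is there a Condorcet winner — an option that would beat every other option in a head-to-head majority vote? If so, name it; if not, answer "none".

Checking pairwise contests:
B beats C 14–9.
C beats A 16–7.
C beats E 14–9.
C beats D 16–7.
E beats B 18–5.
Every option loses at least one head-to-head, so there is no Condorcet winner.

none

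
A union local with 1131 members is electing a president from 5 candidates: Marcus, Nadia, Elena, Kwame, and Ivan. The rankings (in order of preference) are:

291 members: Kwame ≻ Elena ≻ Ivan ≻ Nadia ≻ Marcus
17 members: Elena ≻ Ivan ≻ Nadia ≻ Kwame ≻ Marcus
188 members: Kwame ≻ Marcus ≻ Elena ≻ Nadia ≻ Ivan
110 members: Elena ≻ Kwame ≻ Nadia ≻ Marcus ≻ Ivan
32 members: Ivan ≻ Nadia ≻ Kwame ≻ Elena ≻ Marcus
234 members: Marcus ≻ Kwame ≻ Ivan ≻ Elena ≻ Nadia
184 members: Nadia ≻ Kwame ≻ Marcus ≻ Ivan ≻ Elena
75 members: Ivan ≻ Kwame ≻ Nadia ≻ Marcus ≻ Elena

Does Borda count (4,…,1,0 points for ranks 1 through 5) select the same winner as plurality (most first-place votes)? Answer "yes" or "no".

yes

Borda — scores: Marcus 2053, Nadia 1715, Elena 2023, Kwame 3806, Ivan 1713. Winner: Kwame.
Plurality — first-place votes: Marcus 234, Nadia 184, Elena 127, Kwame 479, Ivan 107. Winner: Kwame.
The two methods agree.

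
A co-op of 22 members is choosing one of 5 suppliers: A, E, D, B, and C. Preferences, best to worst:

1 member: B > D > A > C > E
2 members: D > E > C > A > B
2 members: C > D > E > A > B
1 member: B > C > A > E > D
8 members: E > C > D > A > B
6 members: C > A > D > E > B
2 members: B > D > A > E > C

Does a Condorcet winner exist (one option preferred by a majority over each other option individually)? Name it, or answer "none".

Checking pairwise contests:
E beats A 12–10.
D beats E 13–9.
C beats D 17–5.
A beats B 18–4.
E beats C 12–10.
Every option loses at least one head-to-head, so there is no Condorcet winner.

none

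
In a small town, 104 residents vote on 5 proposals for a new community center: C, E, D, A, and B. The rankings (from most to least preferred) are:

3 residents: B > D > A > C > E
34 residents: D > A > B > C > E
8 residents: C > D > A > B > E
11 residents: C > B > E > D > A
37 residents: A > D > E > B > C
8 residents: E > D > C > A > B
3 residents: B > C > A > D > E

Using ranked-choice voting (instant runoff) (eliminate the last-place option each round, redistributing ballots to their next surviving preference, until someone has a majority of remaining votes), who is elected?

Round 1: C 19, E 8, D 34, A 37, B 6. Eliminate B.
Round 2: C 22, E 8, D 37, A 37. Eliminate E.
Round 3: C 22, D 45, A 37. Eliminate C.
Round 4: D 64, A 40. D has a majority.

D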